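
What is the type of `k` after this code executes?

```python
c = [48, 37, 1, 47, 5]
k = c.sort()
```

list.sort() returns None (sorts in place)

NoneType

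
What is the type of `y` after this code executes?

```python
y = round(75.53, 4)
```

round() with ndigits arg returns float

float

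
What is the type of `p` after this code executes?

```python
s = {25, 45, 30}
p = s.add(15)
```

set.add() returns None (mutates in place)

NoneType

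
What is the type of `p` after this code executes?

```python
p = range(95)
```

range() returns a range object

range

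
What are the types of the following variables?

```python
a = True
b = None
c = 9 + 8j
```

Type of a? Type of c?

a is bool; c is complex

bool, complex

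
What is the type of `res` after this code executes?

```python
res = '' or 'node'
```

'or' returns first truthy value ('node', which is str)

str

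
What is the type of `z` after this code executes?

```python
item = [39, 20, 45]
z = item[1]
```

Indexing a list of ints returns int (item[1] = 20)

int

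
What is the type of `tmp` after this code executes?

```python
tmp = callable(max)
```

callable() returns bool

bool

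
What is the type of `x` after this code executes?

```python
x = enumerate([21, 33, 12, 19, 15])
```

enumerate() returns an enumerate iterator object

enumerate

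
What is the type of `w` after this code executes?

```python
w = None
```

None has type NoneType

NoneType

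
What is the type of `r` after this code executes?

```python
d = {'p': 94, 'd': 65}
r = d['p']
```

Accessing dict[str, int] with key 'p' returns int value 94

int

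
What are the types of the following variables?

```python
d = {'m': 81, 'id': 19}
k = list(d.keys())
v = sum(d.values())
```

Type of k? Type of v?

list(...) returns list; sum of int values returns int

list, int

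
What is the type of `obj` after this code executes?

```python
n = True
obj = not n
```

'not' always returns bool

bool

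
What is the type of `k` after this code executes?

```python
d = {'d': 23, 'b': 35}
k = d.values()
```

.values() returns a dict_values view object

dict_values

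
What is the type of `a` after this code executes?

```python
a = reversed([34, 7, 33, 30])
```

reversed() on a list returns a list_reverseiterator

list_reverseiterator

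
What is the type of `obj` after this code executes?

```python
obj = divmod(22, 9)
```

divmod() returns a tuple (quotient, remainder)

tuple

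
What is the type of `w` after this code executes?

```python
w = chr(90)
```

chr() returns str (single character)

str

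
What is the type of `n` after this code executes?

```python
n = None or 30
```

'or' with None returns the other value (30, int)

int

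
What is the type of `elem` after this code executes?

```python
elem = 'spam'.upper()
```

str.upper() returns str

str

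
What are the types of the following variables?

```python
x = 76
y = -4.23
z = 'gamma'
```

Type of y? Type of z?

y is float; z is str

float, str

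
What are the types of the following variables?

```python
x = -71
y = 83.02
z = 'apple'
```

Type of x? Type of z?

x is int; z is str

int, str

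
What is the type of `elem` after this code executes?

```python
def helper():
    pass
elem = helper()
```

A function with no return statement returns None

NoneType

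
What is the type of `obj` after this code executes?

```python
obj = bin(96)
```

bin() returns str representation

str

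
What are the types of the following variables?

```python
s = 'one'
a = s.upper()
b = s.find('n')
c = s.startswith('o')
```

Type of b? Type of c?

str.find() returns int; str.startswith() returns bool

int, bool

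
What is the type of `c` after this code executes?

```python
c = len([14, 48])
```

len() always returns int

int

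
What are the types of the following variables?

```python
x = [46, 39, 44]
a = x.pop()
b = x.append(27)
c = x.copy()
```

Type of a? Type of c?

list.pop() returns the element (int); list.copy() returns list

int, list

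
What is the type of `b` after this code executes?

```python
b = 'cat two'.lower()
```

str.lower() returns str

str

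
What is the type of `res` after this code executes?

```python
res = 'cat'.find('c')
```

str.find() returns int (index, or -1)

int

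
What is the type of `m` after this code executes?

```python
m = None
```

None has type NoneType

NoneType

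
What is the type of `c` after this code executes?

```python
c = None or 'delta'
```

'or' with None returns the other value ('delta', str)

str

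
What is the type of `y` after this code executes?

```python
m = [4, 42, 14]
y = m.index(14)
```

list.index() returns int

int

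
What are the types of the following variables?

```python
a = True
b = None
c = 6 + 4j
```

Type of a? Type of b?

a is bool; b is NoneType

bool, NoneType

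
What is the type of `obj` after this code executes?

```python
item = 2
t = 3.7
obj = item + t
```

int + float returns float (2 + 3.7 = 5.7)

float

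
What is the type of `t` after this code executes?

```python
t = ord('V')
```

ord() returns int (Unicode code point)

int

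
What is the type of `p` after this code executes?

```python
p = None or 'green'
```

'or' with None returns the other value ('green', str)

str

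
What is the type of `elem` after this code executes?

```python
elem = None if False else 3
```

Ternary: condition is False, else branch (3) taken → int

int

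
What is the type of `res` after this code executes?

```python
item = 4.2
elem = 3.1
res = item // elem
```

float // float returns float (floor division preserves float type)

float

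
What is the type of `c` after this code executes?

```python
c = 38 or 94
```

'or' returns the first truthy value (38, which is int)

int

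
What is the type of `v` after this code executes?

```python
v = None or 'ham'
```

'or' with None returns the other value ('ham', str)

str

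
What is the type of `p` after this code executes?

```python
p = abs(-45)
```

abs() of int returns int

int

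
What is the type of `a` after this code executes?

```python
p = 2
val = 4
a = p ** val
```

int ** positive int returns int (2 ** 4 = 16)

int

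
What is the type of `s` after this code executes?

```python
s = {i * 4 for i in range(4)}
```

A set comprehension {expr for x in iterable} produces a set

set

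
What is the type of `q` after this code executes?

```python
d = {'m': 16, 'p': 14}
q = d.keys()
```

.keys() returns a dict_keys view object

dict_keys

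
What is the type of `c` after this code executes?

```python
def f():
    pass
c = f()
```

A function with no return statement returns None

NoneType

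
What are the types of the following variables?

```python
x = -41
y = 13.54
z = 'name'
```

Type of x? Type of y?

x is int; y is float

int, float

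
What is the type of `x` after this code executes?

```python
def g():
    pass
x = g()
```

A function with no return statement returns None

NoneType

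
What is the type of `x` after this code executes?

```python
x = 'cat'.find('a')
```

str.find() returns int (index, or -1)

int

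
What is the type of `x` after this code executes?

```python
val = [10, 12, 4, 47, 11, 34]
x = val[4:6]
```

Slicing a list always returns a list

list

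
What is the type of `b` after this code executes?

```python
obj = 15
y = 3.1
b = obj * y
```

int * float returns float (15 * 3.1 = 46.5)

float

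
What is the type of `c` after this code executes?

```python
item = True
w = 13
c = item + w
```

bool + int returns int (True is 1, so 1 + 13 = 14)

int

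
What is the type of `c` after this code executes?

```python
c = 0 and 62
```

'and' returns the first falsy value (0, which is int)

int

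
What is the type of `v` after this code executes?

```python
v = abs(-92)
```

abs() of int returns int

int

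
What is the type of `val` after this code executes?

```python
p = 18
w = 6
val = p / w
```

int / int always returns float in Python 3 (18 / 6 = 3)

float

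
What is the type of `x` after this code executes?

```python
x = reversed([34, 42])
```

reversed() on a list returns a list_reverseiterator

list_reverseiterator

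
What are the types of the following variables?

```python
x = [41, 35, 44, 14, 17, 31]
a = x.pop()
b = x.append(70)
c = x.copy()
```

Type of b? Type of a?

list.append() returns None; list.pop() returns the element (int)

NoneType, int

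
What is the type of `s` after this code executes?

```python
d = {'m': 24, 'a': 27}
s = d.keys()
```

.keys() returns a dict_keys view object

dict_keys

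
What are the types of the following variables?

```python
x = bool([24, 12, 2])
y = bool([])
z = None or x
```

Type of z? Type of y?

None or <bool> returns the bool; bool() returns bool

bool, bool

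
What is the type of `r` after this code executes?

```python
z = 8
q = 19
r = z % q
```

int % int returns int (8 % 19 = 8)

int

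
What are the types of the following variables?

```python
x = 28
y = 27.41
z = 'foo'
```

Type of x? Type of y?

x is int; y is float

int, float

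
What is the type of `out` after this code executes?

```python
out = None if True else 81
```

Ternary: condition is True, if branch (None) taken → NoneType

NoneType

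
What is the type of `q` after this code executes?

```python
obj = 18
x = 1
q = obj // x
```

int // int returns int (18 // 1 = 18)

int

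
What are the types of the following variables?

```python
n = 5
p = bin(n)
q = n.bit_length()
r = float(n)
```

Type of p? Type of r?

bin() returns str; float() returns float

str, float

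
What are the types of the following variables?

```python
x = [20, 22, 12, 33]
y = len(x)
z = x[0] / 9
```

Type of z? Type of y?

int / int returns float; len() returns int

float, int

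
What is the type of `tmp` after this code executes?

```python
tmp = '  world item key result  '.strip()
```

str.strip() returns str

str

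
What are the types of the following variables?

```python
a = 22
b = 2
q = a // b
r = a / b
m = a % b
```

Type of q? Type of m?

int // int returns int; int % int returns int

int, int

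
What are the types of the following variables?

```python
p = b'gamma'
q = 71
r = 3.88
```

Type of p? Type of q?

p is bytes; q is int

bytes, int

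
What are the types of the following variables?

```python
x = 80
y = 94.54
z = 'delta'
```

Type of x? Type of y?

x is int; y is float

int, float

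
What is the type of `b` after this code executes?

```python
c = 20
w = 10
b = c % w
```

int % int returns int (20 % 10 = 0)

int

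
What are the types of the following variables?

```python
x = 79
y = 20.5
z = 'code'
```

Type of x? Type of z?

x is int; z is str

int, str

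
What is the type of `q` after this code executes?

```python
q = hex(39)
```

hex() returns str representation

str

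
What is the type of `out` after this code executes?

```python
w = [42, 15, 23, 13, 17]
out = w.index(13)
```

list.index() returns int

int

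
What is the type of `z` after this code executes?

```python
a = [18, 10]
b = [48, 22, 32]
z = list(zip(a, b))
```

list(zip(...)) returns a list of tuples

list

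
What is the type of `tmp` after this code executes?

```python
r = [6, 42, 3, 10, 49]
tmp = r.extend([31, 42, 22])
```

list.extend() returns None

NoneType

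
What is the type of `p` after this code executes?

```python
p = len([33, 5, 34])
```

len() always returns int

int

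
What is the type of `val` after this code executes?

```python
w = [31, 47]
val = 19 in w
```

'in' operator returns bool

bool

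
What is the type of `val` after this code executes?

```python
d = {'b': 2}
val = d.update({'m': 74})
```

dict.update() returns None

NoneType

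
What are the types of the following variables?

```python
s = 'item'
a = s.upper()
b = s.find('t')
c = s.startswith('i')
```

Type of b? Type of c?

str.find() returns int; str.startswith() returns bool

int, bool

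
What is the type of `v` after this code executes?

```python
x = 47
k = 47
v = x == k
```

Equality comparison returns bool

bool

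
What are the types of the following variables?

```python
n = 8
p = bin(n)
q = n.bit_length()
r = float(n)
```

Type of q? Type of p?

int.bit_length() returns int; bin() returns str

int, str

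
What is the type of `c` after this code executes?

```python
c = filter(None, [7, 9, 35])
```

filter() returns a filter iterator object

filter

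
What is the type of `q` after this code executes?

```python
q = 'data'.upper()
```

str.upper() returns str

str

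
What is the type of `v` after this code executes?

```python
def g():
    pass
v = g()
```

A function with no return statement returns None

NoneType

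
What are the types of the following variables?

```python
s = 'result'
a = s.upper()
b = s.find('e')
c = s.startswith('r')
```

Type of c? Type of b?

str.startswith() returns bool; str.find() returns int

bool, int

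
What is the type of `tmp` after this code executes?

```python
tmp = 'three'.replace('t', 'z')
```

str.replace() returns str

str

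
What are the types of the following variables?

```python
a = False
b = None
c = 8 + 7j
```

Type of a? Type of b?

a is bool; b is NoneType

bool, NoneType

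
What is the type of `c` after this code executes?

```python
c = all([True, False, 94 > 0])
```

all() returns bool

bool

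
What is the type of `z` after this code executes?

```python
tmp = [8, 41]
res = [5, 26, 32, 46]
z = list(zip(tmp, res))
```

list(zip(...)) returns a list of tuples

list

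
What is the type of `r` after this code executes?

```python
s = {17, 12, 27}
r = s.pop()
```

Popping from a set of ints returns int

int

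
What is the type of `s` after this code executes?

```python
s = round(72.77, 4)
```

round() with ndigits arg returns float

float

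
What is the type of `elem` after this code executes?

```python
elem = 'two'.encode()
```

str.encode() returns bytes

bytes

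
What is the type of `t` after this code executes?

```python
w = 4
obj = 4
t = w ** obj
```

int ** positive int returns int (4 ** 4 = 256)

int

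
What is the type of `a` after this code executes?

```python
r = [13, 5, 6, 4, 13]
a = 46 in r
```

'in' operator returns bool

bool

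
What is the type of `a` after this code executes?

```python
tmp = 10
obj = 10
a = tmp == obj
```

Equality comparison returns bool

bool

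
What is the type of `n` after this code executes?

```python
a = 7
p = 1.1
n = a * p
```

int * float returns float (7 * 1.1 = 7.7)

float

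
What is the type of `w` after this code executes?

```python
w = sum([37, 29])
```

sum() of ints returns int

int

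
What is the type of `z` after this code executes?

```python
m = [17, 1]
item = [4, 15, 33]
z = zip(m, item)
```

zip() returns a zip iterator object

zip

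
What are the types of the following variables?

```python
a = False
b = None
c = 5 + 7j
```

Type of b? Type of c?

b is NoneType; c is complex

NoneType, complex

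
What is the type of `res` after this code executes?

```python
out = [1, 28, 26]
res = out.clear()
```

list.clear() returns None

NoneType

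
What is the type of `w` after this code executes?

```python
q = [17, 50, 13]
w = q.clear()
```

list.clear() returns None

NoneType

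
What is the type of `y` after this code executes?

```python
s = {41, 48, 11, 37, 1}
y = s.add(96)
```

set.add() returns None (mutates in place)

NoneType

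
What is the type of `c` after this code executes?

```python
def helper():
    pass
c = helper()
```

A function with no return statement returns None

NoneType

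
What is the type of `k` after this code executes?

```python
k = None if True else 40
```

Ternary: condition is True, if branch (None) taken → NoneType

NoneType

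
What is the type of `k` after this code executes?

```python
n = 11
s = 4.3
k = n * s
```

int * float returns float (11 * 4.3 = 47.3)

float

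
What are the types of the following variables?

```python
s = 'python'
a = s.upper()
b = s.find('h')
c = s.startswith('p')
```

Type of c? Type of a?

str.startswith() returns bool; str.upper() returns str

bool, str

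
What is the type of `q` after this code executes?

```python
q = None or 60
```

'or' with None returns the other value (60, int)

int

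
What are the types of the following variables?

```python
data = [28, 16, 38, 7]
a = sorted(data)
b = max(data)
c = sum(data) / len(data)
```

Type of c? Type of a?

int / int returns float; sorted() returns list

float, list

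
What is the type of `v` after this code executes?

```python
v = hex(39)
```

hex() returns str representation

str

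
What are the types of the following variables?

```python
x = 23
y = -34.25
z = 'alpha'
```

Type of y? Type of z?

y is float; z is str

float, str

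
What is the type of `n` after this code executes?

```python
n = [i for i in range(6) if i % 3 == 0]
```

A list comprehension [...] produces a list

list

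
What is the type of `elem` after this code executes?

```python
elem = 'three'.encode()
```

str.encode() returns bytes

bytes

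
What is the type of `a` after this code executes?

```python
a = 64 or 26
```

'or' returns the first truthy value (64, which is int)

int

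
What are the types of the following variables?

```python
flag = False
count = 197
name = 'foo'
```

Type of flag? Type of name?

flag is bool; name is str

bool, str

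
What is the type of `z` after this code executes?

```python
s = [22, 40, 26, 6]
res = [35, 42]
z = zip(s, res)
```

zip() returns a zip iterator object

zip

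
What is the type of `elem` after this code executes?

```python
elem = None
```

None has type NoneType

NoneType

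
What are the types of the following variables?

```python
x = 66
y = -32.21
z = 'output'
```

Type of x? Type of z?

x is int; z is str

int, str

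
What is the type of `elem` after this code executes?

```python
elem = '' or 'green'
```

'or' returns first truthy value ('green', which is str)

str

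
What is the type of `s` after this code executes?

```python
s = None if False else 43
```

Ternary: condition is False, else branch (43) taken → int

int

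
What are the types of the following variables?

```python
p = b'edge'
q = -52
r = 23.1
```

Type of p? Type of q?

p is bytes; q is int

bytes, int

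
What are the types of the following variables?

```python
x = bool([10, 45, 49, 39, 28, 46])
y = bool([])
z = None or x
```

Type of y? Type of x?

bool() returns bool; bool() returns bool

bool, bool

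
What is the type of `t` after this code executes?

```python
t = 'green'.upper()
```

str.upper() returns str

str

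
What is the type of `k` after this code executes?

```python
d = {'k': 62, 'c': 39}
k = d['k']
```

Accessing dict[str, int] with key 'k' returns int value 62

int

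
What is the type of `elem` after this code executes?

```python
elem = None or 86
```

'or' with None returns the other value (86, int)

int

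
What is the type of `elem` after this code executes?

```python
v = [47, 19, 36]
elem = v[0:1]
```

Slicing a list always returns a list

list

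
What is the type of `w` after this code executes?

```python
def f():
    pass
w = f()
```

A function with no return statement returns None

NoneType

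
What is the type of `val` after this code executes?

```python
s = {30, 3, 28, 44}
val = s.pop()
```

Popping from a set of ints returns int

int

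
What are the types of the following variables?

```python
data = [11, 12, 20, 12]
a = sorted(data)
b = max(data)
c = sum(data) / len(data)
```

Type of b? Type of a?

max of ints returns int; sorted() returns list

int, list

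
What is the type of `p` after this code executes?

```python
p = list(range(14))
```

list(range(...)) returns list

list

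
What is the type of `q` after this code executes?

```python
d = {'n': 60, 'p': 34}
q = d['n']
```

Accessing dict[str, int] with key 'n' returns int value 60

int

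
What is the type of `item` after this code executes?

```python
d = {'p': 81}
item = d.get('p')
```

dict.get() returns the value (int) when key is found

int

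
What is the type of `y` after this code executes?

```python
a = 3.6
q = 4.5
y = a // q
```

float // float returns float (floor division preserves float type)

float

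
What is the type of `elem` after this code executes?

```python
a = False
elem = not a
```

'not' always returns bool

bool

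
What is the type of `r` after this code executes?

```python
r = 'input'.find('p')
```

str.find() returns int (index, or -1)

int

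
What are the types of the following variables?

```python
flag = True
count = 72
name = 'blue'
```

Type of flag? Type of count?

flag is bool; count is int

bool, int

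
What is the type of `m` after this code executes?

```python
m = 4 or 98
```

'or' returns the first truthy value (4, which is int)

int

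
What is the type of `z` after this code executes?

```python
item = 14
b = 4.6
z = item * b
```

int * float returns float (14 * 4.6 = 64.4)

float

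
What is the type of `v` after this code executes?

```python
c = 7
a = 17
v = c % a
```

int % int returns int (7 % 17 = 7)

int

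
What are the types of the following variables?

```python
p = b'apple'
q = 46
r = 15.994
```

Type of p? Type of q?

p is bytes; q is int

bytes, int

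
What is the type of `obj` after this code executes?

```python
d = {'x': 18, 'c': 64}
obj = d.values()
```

.values() returns a dict_values view object

dict_values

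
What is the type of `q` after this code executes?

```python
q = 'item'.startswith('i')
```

str.startswith() returns bool

bool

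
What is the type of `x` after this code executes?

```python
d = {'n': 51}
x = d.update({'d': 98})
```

dict.update() returns None

NoneType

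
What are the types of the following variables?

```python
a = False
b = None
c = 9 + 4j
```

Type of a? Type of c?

a is bool; c is complex

bool, complex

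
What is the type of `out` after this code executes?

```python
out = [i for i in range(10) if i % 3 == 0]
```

A list comprehension [...] produces a list

list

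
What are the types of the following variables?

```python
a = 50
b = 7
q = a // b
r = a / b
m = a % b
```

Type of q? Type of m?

int // int returns int; int % int returns int

int, int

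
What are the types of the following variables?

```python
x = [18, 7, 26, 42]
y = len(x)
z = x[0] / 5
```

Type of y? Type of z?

len() returns int; int / int returns float

int, float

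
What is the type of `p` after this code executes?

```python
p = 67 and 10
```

'and' returns the last value when all truthy (10, which is int)

int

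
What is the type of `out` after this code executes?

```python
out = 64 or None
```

'or' returns first truthy value (64, int)

int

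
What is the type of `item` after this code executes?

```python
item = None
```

None has type NoneType

NoneType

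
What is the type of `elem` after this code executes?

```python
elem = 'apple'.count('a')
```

str.count() returns int

int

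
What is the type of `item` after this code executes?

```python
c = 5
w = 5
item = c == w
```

Equality comparison returns bool

bool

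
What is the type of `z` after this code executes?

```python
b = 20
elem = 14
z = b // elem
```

int // int returns int (20 // 14 = 1)

int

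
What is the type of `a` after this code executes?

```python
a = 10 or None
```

'or' returns first truthy value (10, int)

int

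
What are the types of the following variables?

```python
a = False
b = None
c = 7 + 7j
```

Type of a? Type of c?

a is bool; c is complex

bool, complex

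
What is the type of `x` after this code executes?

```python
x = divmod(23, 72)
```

divmod() returns a tuple (quotient, remainder)

tuple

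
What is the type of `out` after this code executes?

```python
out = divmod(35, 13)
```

divmod() returns a tuple (quotient, remainder)

tuple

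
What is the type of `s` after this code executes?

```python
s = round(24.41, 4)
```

round() with ndigits arg returns float

float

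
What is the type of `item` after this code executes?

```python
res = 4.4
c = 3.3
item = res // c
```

float // float returns float (floor division preserves float type)

float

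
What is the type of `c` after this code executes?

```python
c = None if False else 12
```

Ternary: condition is False, else branch (12) taken → int

int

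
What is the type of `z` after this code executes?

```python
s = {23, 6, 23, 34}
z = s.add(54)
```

set.add() returns None (mutates in place)

NoneType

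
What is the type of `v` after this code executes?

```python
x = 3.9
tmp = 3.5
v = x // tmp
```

float // float returns float (floor division preserves float type)

float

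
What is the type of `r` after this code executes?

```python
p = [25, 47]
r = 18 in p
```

'in' operator returns bool

bool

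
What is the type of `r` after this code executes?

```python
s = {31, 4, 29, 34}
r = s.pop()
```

Popping from a set of ints returns int

int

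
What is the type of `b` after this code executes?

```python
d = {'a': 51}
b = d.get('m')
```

dict.get() returns None when key 'm' is not found and no default given

NoneType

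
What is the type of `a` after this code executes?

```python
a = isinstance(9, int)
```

isinstance() returns bool

bool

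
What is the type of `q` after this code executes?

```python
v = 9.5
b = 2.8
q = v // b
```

float // float returns float (floor division preserves float type)

float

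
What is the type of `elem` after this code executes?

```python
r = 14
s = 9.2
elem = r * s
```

int * float returns float (14 * 9.2 = 128.8)

float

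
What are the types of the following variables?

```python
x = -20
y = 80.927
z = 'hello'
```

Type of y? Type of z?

y is float; z is str

float, str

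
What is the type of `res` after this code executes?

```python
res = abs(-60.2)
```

abs() of float returns float

float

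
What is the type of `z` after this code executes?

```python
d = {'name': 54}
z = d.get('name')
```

dict.get() returns the value (int) when key is found

int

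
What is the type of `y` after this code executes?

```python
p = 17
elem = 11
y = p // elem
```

int // int returns int (17 // 11 = 1)

int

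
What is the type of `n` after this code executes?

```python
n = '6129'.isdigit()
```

str.isdigit() returns bool

bool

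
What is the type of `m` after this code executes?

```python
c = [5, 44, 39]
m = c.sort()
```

list.sort() returns None (sorts in place)

NoneType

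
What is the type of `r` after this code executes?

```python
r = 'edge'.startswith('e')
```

str.startswith() returns bool

bool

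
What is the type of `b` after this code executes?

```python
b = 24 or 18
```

'or' returns the first truthy value (24, which is int)

int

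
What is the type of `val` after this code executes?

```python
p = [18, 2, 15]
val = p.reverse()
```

list.reverse() returns None

NoneType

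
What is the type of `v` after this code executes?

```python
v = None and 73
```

'and' returns first falsy value (None)

NoneType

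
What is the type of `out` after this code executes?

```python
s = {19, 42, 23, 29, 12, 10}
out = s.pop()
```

Popping from a set of ints returns int

int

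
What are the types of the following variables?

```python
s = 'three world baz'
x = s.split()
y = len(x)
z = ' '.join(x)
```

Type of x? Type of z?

str.split() returns list; str.join() returns str

list, str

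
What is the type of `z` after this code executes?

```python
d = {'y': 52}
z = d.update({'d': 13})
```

dict.update() returns None

NoneType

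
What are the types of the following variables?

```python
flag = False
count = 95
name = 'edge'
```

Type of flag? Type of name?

flag is bool; name is str

bool, str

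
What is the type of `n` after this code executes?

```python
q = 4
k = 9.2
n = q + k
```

int + float returns float (4 + 9.2 = 13.2)

float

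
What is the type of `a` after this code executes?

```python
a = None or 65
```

'or' with None returns the other value (65, int)

int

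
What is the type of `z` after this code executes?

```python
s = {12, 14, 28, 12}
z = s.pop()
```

Popping from a set of ints returns int

int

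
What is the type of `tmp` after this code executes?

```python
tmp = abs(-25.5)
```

abs() of float returns float

float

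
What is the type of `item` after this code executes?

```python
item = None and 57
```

'and' returns first falsy value (None)

NoneType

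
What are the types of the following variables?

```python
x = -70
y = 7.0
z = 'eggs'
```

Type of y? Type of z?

y is float; z is str

float, str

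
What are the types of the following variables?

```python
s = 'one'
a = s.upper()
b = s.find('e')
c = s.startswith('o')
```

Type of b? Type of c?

str.find() returns int; str.startswith() returns bool

int, bool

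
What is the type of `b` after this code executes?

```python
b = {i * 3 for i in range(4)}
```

A set comprehension {expr for x in iterable} produces a set

set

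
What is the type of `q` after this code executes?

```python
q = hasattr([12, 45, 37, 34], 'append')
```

hasattr() returns bool

bool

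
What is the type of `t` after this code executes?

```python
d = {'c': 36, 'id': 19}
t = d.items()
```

dict.items() returns a dict_items view

dict_items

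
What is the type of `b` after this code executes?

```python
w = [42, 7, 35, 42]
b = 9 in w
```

'in' operator returns bool

bool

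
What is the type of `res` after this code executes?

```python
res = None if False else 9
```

Ternary: condition is False, else branch (9) taken → int

int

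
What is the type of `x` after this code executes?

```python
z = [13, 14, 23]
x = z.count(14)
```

list.count() returns int

int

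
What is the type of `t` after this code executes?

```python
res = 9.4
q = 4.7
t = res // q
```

float // float returns float (floor division preserves float type)

float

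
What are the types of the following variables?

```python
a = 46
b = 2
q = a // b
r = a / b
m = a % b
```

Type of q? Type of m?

int // int returns int; int % int returns int

int, int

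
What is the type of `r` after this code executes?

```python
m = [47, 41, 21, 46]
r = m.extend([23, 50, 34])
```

list.extend() returns None

NoneType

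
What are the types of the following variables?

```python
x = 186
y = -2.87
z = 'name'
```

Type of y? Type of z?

y is float; z is str

float, str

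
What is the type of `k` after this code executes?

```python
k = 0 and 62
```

'and' returns the first falsy value (0, which is int)

int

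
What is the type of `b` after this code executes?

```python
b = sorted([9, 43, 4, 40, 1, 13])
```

sorted() always returns list

list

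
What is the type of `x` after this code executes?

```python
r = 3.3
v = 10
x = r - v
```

float - int returns float (3.3 - 10 = -6.7)

float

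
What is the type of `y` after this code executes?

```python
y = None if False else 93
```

Ternary: condition is False, else branch (93) taken → int

int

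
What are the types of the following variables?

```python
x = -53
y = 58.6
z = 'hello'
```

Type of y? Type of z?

y is float; z is str

float, str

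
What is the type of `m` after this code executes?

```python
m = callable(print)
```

callable() returns bool

bool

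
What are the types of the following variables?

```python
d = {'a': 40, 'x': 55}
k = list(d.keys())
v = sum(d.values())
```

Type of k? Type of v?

list(...) returns list; sum of int values returns int

list, int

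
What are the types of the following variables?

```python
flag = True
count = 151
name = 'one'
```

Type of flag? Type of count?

flag is bool; count is int

bool, int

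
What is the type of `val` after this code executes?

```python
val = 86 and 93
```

'and' returns the last value when all truthy (93, which is int)

int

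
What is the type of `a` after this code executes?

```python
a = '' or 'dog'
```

'or' returns first truthy value ('dog', which is str)

str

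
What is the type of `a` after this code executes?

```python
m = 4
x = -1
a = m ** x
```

int ** negative int returns float

float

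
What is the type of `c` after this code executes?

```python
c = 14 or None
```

'or' returns first truthy value (14, int)

int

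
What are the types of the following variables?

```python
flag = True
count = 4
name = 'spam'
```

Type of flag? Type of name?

flag is bool; name is str

bool, str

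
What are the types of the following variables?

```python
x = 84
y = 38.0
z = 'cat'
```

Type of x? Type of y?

x is int; y is float

int, float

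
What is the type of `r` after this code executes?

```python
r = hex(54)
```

hex() returns str representation

str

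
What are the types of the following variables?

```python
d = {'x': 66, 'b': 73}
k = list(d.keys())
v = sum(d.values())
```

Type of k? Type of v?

list(...) returns list; sum of int values returns int

list, int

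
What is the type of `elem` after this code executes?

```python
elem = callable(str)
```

callable() returns bool

bool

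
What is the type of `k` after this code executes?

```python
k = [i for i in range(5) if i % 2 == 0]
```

A list comprehension [...] produces a list

list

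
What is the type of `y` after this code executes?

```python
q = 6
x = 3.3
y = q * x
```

int * float returns float (6 * 3.3 = 19.8)

float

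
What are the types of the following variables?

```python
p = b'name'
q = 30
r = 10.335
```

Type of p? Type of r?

p is bytes; r is float

bytes, float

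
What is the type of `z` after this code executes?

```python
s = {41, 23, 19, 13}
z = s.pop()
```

Popping from a set of ints returns int

int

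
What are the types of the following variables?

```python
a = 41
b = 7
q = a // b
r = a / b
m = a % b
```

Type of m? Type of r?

int % int returns int; int / int returns float

int, float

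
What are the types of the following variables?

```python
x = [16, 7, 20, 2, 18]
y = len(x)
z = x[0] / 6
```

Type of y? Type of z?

len() returns int; int / int returns float

int, float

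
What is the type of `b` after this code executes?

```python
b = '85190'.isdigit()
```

str.isdigit() returns bool

bool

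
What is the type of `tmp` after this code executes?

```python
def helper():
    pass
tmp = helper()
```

A function with no return statement returns None

NoneType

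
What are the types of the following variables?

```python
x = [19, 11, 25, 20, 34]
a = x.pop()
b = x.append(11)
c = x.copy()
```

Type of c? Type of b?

list.copy() returns list; list.append() returns None

list, NoneType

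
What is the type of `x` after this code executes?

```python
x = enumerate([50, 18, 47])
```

enumerate() returns an enumerate iterator object

enumerate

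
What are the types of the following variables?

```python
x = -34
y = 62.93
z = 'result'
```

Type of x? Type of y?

x is int; y is float

int, float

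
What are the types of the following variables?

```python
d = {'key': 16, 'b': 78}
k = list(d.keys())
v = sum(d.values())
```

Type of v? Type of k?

sum of int values returns int; list(...) returns list

int, list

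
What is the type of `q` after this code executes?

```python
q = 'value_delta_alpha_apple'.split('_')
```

str.split() returns list

list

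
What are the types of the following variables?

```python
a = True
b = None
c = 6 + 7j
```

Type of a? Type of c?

a is bool; c is complex

bool, complex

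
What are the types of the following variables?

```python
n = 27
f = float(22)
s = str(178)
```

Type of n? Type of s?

n is int; s is str

int, str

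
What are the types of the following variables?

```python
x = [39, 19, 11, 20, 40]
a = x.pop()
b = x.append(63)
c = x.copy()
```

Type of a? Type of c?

list.pop() returns the element (int); list.copy() returns list

int, list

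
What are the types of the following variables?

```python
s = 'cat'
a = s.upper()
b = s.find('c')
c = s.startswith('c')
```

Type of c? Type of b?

str.startswith() returns bool; str.find() returns int

bool, int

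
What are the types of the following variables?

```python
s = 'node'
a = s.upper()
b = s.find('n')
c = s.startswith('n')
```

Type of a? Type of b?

str.upper() returns str; str.find() returns int

str, int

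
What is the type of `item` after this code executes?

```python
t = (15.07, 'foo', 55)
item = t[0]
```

Index 0 of tuple is 15.07 which is float

float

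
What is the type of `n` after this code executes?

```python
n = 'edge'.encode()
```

str.encode() returns bytes

bytes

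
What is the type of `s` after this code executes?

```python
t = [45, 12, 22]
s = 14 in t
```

'in' operator returns bool

bool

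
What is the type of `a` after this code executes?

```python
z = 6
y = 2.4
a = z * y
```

int * float returns float (6 * 2.4 = 14.4)

float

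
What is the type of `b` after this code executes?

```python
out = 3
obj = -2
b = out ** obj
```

int ** negative int returns float

float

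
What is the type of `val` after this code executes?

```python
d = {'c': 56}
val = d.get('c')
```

dict.get() returns the value (int) when key is found

int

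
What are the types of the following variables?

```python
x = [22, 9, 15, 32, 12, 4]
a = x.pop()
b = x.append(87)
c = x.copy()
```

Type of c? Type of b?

list.copy() returns list; list.append() returns None

list, NoneType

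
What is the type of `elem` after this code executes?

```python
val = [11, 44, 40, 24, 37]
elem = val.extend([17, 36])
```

list.extend() returns None

NoneType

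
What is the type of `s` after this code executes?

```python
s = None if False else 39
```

Ternary: condition is False, else branch (39) taken → int

int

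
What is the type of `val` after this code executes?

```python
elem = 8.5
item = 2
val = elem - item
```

float - int returns float (8.5 - 2 = 6.5)

float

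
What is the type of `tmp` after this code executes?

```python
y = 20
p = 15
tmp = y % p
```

int % int returns int (20 % 15 = 5)

int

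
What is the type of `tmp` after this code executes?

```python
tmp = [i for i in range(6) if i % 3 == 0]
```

A list comprehension [...] produces a list

list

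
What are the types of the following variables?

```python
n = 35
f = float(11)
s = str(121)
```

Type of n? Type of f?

n is int; f is float

int, float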